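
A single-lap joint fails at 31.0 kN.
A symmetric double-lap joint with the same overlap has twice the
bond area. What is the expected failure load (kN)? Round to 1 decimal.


Double-lap load = 2 * 31.0 = 62.0 kN

62.0


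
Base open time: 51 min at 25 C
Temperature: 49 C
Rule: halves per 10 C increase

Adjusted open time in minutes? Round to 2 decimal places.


Acceleration = 2^((49-25)/10) = 5.2780
Open time = 51 / 5.2780 = 9.66 min

9.66


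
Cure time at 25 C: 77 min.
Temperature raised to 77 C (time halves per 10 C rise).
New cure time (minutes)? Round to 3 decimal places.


Acceleration factor = 2^(52/10) = 36.7583
New time = 77 / 36.7583 = 2.095 min

2.095


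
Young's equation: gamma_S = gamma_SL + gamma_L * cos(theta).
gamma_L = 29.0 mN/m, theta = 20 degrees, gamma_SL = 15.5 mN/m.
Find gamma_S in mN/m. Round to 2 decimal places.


cos(20 deg) = 0.939693
gamma_S = 15.5 + 29.0 * 0.939693
= 42.75 mN/m

42.75


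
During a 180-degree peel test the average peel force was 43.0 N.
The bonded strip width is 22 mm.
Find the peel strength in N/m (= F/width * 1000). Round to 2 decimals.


Peel strength = F/width * 1000
= 43.0 / 22 * 1000
= 1954.55 N/m

1954.55


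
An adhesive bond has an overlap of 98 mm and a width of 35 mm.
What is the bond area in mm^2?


Bond area = overlap * width
= 98 * 35
= 3430 mm^2

3430


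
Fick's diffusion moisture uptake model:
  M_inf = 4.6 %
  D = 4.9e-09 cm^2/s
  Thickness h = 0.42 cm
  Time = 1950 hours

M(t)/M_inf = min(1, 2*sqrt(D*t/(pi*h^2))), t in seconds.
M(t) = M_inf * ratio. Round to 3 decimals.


t_sec = 1950 * 3600 = 7020000
ratio = 2*sqrt(4.9e-09*7020000/(pi*0.42^2))
= min(1, 0.498279)
= 0.498279
M(t) = 4.6 * 0.498279 = 2.292 %

2.292


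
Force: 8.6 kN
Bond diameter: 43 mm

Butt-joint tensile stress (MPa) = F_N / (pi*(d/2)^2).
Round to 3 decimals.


F_N = 8.6 * 1000 = 8600.0 N
A = pi*(21.5)^2 = 1452.2012 mm^2
stress = 8600.0 / 1452.2012 = 5.922 MPa

5.922


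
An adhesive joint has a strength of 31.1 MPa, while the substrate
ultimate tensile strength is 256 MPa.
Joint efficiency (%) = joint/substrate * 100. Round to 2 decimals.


Efficiency = 31.1 / 256 * 100
= 12.15%

12.15


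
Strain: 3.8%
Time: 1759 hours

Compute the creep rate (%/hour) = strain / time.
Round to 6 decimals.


Creep rate = 3.8 / 1759
= 0.002160 %/h

0.002160


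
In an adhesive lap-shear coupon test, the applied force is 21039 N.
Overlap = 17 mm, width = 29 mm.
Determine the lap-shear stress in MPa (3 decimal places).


stress = F / (overlap * width)
= 21039 / (17 * 29)
= 42.675 MPa

42.675


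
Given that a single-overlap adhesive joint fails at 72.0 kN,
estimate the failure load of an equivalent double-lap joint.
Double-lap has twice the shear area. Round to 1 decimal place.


Double-lap factor = 2
Expected load = 72.0 * 2 = 144.0 kN

144.0


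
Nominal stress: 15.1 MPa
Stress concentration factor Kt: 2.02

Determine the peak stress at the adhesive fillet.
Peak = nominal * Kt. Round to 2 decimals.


Peak stress = 15.1 * 2.02
= 30.50 MPa

30.50


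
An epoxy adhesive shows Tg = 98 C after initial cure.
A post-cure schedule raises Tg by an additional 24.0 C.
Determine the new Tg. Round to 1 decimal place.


New Tg = 98 + 24.0
= 122.0 C

122.0


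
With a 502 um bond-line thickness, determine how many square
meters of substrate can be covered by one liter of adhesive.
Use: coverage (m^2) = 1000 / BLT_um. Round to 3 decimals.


Coverage = 1000 / 502 = 1.992 m^2

1.992


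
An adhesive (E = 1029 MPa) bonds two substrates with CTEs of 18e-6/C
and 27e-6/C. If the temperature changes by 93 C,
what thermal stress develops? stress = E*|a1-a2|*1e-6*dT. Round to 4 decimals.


Stress = 1029 * |18 - 27| * 1e-6 * 93
= 0.8613 MPa

0.8613


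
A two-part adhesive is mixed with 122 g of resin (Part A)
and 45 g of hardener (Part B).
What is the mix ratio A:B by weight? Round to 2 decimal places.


Mix ratio = mass_A / mass_B
= 122 / 45
= 2.71

2.71


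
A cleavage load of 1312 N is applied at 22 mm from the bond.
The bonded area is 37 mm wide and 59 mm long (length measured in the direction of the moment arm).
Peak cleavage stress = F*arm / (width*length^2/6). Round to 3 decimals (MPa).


Moment = 1312 * 22 = 28864 N*mm
Section modulus = 37 * 3481 / 6 = 128797 / 6 mm^3
Stress = 28864 / (128797 / 6) = 173184 / 128797
= 1.345 MPa

1.345


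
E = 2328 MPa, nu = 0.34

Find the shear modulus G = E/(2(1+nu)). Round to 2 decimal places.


G = 2328 / (2 * 1.34)
= 868.66 MPa

868.66


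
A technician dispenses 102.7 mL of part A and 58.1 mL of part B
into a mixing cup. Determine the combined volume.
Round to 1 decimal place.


Combined volume = 102.7 + 58.1
= 160.8 mL

160.8


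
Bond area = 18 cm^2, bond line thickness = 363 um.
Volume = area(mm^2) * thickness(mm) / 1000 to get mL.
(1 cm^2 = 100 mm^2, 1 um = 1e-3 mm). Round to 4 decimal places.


area_mm2 = 18 * 100 = 1800
blt_mm = 363 * 1e-3 = 0.363
vol_mm3 = 1800 * 0.363 = 653.4
vol_mL = 653.4 / 1000 = 0.6534 mL

0.6534


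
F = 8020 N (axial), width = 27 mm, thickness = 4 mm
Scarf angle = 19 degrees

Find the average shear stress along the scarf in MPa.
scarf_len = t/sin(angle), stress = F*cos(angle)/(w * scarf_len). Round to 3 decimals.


scarf_len = 4/sin(19 deg) = 12.2862
cos(19 deg) = 0.945519
stress = 8020*0.945519/(27*12.2862) = 22.859 MPa

22.859


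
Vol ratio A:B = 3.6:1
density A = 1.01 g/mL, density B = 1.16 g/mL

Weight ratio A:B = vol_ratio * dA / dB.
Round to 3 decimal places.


Weight ratio = 3.6 * 1.01 / 1.16
= 3.134

3.134


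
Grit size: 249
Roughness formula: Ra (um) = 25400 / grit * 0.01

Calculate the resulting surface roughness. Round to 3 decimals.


Ra = 25400 / 249 * 0.01
= 1.020 um

1.020


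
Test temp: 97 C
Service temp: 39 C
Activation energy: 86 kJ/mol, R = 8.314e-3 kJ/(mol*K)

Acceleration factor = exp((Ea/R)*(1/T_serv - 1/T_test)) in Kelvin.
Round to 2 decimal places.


AF = exp((86/0.008314)*(1/312.15 - 1/370.15))
= 179.92

179.92


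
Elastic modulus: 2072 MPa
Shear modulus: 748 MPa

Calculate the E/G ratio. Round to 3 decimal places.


E / G = 2072 / 748 = 2.770

2.770


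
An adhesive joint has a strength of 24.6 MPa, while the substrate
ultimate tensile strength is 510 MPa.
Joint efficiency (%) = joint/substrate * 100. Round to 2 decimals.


Efficiency = 24.6 / 510 * 100
= 4.82%

4.82


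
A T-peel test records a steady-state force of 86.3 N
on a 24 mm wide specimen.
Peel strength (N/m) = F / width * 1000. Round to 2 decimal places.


Peel strength = 86.3 / 24 * 1000
= 3595.83 N/m

3595.83


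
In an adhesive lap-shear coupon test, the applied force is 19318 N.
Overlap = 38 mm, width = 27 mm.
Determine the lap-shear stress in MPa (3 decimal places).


stress = F / (overlap * width)
= 19318 / (38 * 27)
= 18.828 MPa

18.828


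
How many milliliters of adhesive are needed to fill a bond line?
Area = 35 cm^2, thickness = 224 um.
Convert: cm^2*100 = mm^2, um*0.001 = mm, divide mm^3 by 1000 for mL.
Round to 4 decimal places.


= (35 * 100) * (224 * 0.001) / 1000
= 0.7840 mL

0.7840


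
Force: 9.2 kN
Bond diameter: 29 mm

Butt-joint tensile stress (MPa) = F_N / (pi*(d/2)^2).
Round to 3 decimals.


F_N = 9.2 * 1000 = 9200.0 N
A = pi*(14.5)^2 = 660.5199 mm^2
stress = 9200.0 / 660.5199 = 13.928 MPa

13.928


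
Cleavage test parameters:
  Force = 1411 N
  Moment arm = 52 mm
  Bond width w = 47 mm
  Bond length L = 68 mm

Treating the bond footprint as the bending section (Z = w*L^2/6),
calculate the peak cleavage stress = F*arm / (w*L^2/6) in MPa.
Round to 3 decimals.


M = 1411 * 52 = 73372 N*mm
Z = 47 * 68^2 / 6 = 217328 / 6 mm^3
sigma = M / Z = 6 * 73372 / 217328 = 440232 / 217328
= 2.026 MPa

2.026


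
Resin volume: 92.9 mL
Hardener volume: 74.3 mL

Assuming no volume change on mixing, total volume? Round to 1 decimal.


V_total = 92.9 + 74.3 = 167.2 mL

167.2


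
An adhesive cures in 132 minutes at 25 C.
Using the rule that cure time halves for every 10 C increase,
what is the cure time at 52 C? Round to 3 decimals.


Factor = 2^((52 - 25) / 10) = 6.4980
Cure time = 132 / 6.4980
= 20.314 minutes

20.314


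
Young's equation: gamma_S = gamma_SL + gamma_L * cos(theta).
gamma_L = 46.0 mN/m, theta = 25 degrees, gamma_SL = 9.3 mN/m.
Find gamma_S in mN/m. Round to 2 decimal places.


cos(25 deg) = 0.906308
gamma_S = 9.3 + 46.0 * 0.906308
= 50.99 mN/m

50.99


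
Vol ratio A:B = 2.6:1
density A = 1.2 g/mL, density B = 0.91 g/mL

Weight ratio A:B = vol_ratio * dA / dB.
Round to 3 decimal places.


Weight ratio = 2.6 * 1.2 / 0.91
= 3.429

3.429


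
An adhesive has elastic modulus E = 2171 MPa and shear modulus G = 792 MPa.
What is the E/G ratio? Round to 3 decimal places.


E/G = 2171 / 792 = 2.741

2.741


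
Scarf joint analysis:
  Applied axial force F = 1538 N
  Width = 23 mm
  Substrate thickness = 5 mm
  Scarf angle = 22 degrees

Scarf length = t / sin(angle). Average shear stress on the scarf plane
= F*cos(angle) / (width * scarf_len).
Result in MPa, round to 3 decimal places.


Scarf length = 5 / sin(22 deg) = 13.3473 mm
cos(22 deg) = 0.927184
Shear = 1538 * 0.927184 / (23 * 13.3473)
= 4.645 MPa

4.645


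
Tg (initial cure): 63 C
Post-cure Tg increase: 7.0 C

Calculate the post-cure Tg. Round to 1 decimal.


Post-cure Tg = 63 + 7.0 = 70.0 C

70.0


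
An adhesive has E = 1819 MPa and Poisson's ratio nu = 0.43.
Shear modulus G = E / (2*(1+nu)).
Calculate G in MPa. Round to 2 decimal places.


G = 1819 / (2*(1+0.43))
= 1819 / 2.86
= 636.01 MPa

636.01


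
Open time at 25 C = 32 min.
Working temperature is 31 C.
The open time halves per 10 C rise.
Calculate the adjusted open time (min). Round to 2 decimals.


factor = 2^((31 - 25) / 10) = 1.5157
ot = 32 / 1.5157 = 21.11 min

21.11


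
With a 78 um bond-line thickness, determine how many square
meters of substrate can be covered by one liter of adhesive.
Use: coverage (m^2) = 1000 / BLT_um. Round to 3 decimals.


Coverage = 1000 / 78 = 12.821 m^2

12.821


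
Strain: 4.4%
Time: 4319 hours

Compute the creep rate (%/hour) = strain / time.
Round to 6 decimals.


Creep rate = 4.4 / 4319
= 0.001019 %/h

0.001019


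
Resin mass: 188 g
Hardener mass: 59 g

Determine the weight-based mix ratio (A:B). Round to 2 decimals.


Ratio = 188 / 59 = 3.19

3.19


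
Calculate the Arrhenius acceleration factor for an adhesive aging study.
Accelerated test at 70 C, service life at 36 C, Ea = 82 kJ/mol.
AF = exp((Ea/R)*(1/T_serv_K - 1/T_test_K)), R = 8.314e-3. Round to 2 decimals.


T_test = 343.15 K, T_serv = 309.15 K
Ea/R = 82 / 0.008314 = 9862.88
AF = exp(9862.88 * (1/309.15 - 1/343.15))
= 23.60

23.60


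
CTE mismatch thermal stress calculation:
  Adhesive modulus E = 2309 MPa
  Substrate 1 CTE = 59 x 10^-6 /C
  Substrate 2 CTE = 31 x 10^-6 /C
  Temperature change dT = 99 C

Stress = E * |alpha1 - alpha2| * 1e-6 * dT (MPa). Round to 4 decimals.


delta_alpha = |59 - 31| = 28 x 10^-6/C
Stress = 2309 * 28e-6 * 99
= 6.4005 MPa

6.4005


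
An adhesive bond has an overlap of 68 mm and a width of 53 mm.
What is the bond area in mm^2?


Bond area = overlap * width
= 68 * 53
= 3604 mm^2

3604


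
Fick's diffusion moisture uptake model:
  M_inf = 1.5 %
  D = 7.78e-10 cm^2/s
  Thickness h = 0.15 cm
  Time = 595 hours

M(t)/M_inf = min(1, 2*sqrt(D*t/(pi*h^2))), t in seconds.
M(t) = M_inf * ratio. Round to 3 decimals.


t_sec = 595 * 3600 = 2142000
ratio = 2*sqrt(7.78e-10*2142000/(pi*0.15^2))
= min(1, 0.307088)
= 0.307088
M(t) = 1.5 * 0.307088 = 0.461 %

0.461


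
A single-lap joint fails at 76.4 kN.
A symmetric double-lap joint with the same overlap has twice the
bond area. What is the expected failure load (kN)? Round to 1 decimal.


Double-lap load = 2 * 76.4 = 152.8 kN

152.8


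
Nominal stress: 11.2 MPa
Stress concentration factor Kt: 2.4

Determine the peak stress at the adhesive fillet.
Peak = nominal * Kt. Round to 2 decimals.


Peak stress = 11.2 * 2.4
= 26.88 MPa

26.88


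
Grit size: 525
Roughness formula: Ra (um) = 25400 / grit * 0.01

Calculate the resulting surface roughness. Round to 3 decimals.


Ra = 25400 / 525 * 0.01
= 0.484 um

0.484


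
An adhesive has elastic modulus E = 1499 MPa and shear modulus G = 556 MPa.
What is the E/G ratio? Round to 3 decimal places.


E/G = 1499 / 556 = 2.696

2.696


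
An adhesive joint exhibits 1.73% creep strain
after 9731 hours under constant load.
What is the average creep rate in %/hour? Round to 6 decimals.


Creep rate = strain / time
= 1.73 / 9731
= 0.000178 %/h

0.000178


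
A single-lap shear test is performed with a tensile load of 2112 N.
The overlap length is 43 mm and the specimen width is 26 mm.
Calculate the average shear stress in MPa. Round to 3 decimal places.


Shear stress = F / (overlap * width)
= 2112 / (43 * 26)
= 2112 / 1118
= 1.889 MPa

1.889


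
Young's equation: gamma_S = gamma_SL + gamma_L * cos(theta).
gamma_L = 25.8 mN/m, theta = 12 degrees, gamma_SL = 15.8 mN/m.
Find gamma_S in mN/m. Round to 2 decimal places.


cos(12 deg) = 0.978148
gamma_S = 15.8 + 25.8 * 0.978148
= 41.04 mN/m

41.04


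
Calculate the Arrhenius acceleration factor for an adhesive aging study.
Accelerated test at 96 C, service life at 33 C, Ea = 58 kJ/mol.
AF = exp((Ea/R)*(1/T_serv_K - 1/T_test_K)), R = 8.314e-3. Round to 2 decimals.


T_test = 369.15 K, T_serv = 306.15 K
Ea/R = 58 / 0.008314 = 6976.18
AF = exp(6976.18 * (1/306.15 - 1/369.15))
= 48.85

48.85


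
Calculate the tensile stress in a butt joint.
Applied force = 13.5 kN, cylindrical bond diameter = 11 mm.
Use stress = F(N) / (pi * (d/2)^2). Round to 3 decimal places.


A = pi * 5.5^2 = 95.0332 mm^2
sigma = 13500.0 / 95.0332 = 142.056 MPa

142.056


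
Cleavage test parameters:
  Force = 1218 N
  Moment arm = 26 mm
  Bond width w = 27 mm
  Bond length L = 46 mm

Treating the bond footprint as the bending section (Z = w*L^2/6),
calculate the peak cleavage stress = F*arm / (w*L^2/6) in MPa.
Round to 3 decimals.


M = 1218 * 26 = 31668 N*mm
Z = 27 * 46^2 / 6 = 57132 / 6 mm^3
sigma = M / Z = 6 * 31668 / 57132 = 190008 / 57132
= 3.326 MPa

3.326


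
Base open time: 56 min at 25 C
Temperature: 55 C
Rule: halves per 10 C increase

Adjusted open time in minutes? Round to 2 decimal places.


Acceleration = 2^((55-25)/10) = 8.0000
Open time = 56 / 8.0000 = 7.00 min

7.00


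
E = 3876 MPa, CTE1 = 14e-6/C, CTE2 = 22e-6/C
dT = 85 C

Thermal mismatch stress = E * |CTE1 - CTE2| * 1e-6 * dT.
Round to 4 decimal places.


= 3876 * 8e-6 * 85
= 2.6357 MPa

2.6357


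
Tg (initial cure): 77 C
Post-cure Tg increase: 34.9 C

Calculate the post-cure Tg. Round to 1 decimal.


Post-cure Tg = 77 + 34.9 = 111.9 C

111.9


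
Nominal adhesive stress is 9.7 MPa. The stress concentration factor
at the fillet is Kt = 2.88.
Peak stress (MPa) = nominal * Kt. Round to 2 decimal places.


Peak = 9.7 * 2.88 = 27.94 MPa

27.94


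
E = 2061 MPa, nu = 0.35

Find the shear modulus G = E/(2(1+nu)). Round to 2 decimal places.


G = 2061 / (2 * 1.35)
= 763.33 MPa

763.33


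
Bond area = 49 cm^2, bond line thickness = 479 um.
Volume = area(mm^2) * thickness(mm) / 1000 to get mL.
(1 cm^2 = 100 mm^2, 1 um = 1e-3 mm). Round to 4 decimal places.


area_mm2 = 49 * 100 = 4900
blt_mm = 479 * 1e-3 = 0.479
vol_mm3 = 4900 * 0.479 = 2347.1
vol_mL = 2347.1 / 1000 = 2.3471 mL

2.3471


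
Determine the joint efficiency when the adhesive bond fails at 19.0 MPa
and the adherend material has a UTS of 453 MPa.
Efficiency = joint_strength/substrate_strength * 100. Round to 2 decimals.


Joint efficiency = 19.0 / 453 * 100
= 4.19%

4.19


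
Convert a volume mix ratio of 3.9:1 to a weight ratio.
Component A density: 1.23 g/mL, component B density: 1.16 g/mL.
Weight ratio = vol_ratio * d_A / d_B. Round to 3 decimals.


= 3.9 * 1.23 / 1.16 = 4.135

4.135


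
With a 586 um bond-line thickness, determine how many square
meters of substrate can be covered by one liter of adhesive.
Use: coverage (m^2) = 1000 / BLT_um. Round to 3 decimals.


Coverage = 1000 / 586 = 1.706 m^2

1.706


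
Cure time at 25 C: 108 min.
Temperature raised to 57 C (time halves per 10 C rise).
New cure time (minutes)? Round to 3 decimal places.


Acceleration factor = 2^(32/10) = 9.1896
New time = 108 / 9.1896 = 11.752 min

11.752


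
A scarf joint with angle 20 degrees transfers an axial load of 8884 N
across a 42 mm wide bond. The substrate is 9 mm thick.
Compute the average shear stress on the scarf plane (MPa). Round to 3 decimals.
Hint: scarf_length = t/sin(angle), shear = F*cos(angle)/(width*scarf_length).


scarf_length = 9 / sin(20 deg) = 26.3142 mm
cos(20 deg) = 0.939693
shear stress = 8884 * 0.939693 / (42 * 26.3142)
= 7.554 MPa

7.554


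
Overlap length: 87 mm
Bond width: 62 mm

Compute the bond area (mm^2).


Bond area = 87 * 62 = 5394 mm^2

5394


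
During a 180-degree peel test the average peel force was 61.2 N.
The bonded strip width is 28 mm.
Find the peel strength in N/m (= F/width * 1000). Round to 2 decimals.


Peel strength = F/width * 1000
= 61.2 / 28 * 1000
= 2185.71 N/m

2185.71


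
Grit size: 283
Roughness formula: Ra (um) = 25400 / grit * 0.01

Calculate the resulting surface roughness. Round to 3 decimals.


Ra = 25400 / 283 * 0.01
= 0.898 um

0.898


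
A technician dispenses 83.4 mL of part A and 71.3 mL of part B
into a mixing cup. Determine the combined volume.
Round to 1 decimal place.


Combined volume = 83.4 + 71.3
= 154.7 mL

154.7


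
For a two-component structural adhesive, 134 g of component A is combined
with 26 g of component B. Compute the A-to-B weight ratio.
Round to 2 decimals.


Weight ratio A:B = 134 / 26
= 5.15

5.15


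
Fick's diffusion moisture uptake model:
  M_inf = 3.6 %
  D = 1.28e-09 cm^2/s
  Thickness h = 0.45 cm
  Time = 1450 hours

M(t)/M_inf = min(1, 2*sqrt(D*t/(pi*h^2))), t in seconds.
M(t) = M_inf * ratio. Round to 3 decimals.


t_sec = 1450 * 3600 = 5220000
ratio = 2*sqrt(1.28e-09*5220000/(pi*0.45^2))
= min(1, 0.204966)
= 0.204966
M(t) = 3.6 * 0.204966 = 0.738 %

0.738


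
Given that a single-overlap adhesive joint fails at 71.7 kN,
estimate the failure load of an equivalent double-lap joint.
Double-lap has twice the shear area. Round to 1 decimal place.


Double-lap factor = 2
Expected load = 71.7 * 2 = 143.4 kN

143.4


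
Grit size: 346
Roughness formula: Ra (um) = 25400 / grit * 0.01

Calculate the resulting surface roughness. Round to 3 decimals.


Ra = 25400 / 346 * 0.01
= 0.734 um

0.734


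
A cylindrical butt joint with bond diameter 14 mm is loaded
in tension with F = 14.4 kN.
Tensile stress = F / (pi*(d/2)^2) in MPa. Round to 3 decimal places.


Area = pi * (14/2)^2 = 153.9380 mm^2
Stress = 14.4*1000 / 153.9380
= 93.544 MPa

93.544


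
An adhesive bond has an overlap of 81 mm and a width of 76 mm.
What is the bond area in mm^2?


Bond area = overlap * width
= 81 * 76
= 6156 mm^2

6156


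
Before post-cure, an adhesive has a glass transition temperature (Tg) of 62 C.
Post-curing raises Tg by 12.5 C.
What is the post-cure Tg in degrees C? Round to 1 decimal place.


Tg_post = Tg_base + delta_Tg
= 62 + 12.5
= 74.5 C

74.5


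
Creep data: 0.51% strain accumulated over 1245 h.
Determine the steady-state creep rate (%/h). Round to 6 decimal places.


Rate = 0.51 / 1245 = 0.000410 %/h

0.000410


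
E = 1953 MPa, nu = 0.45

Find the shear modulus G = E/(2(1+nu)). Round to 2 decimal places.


G = 1953 / (2 * 1.45)
= 673.45 MPa

673.45


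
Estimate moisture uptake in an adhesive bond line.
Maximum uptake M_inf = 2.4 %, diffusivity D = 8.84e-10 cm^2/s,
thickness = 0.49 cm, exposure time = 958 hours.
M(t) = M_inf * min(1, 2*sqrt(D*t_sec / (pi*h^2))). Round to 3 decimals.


Convert time: 958 h = 3448800 s
ratio = min(1, 2*sqrt(8.84e-10*3448800/(pi*0.49^2)))
= 0.127151
M(t) = 2.4 * 0.127151 = 0.305%

0.305


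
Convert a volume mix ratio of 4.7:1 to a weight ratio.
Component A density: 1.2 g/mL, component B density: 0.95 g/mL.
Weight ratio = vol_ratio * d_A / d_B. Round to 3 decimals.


= 4.7 * 1.2 / 0.95 = 5.937

5.937


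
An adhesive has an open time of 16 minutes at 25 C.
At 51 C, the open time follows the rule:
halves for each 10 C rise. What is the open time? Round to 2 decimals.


Factor = 2^((51-25)/10) = 6.0629
Open time = 16 / 6.0629 = 2.64 min

2.64


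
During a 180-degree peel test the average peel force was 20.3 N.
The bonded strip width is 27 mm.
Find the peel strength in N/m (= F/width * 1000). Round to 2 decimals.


Peel strength = F/width * 1000
= 20.3 / 27 * 1000
= 751.85 N/m

751.85


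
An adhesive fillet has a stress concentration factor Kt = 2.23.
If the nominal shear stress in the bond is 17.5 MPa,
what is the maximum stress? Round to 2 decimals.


Max stress = 17.5 * 2.23 = 39.03 MPa

39.03


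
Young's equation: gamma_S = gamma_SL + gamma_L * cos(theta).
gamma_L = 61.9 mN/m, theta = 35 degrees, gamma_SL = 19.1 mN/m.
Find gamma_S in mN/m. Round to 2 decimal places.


cos(35 deg) = 0.819152
gamma_S = 19.1 + 61.9 * 0.819152
= 69.81 mN/m

69.81


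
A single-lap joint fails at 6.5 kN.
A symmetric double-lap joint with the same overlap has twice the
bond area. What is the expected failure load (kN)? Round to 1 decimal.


Double-lap load = 2 * 6.5 = 13.0 kN

13.0


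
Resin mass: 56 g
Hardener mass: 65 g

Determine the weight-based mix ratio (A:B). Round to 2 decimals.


Ratio = 56 / 65 = 0.86

0.86


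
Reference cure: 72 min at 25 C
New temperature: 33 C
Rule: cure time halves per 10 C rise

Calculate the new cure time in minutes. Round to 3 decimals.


factor = 2^((33-25)/10) = 1.7411
t_new = 72 / 1.7411 = 41.353 min

41.353


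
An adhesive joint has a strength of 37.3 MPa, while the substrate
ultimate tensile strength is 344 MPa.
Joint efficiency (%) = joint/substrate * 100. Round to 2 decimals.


Efficiency = 37.3 / 344 * 100
= 10.84%

10.84


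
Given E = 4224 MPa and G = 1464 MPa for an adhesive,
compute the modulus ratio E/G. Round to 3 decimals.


E/G ratio = 4224 / 1464 = 2.885

2.885


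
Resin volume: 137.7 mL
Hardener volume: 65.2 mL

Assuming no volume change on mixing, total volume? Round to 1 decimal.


V_total = 137.7 + 65.2 = 202.9 mL

202.9


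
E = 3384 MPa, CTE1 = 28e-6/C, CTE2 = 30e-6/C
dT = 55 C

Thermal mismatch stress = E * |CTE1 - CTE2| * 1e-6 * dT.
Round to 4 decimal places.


= 3384 * 2e-6 * 55
= 0.3722 MPa

0.3722


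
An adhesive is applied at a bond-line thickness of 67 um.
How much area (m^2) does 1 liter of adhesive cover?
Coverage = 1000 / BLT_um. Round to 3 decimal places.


Coverage = 1000 / 67 = 14.925 m^2

14.925


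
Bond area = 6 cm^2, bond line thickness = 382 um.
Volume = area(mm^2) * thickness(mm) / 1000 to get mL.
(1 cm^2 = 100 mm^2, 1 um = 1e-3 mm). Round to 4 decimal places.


area_mm2 = 6 * 100 = 600
blt_mm = 382 * 1e-3 = 0.382
vol_mm3 = 600 * 0.382 = 229.2
vol_mL = 229.2 / 1000 = 0.2292 mL

0.2292


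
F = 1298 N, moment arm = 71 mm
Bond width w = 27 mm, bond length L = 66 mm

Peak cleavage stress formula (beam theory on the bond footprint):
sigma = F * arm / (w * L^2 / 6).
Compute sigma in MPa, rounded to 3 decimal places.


sigma = (1298 * 71) / (27 * 4356 / 6)
= 92158 * 6 / 117612
= 552948 / 117612
= 4.701 MPa

4.701


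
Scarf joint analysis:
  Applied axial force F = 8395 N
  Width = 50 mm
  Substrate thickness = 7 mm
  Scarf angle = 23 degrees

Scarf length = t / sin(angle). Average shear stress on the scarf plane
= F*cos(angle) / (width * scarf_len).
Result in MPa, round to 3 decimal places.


Scarf length = 7 / sin(23 deg) = 17.9151 mm
cos(23 deg) = 0.920505
Shear = 8395 * 0.920505 / (50 * 17.9151)
= 8.627 MPa

8.627


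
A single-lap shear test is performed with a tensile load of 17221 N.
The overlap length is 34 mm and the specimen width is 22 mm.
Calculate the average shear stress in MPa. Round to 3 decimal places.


Shear stress = F / (overlap * width)
= 17221 / (34 * 22)
= 17221 / 748
= 23.023 MPa

23.023


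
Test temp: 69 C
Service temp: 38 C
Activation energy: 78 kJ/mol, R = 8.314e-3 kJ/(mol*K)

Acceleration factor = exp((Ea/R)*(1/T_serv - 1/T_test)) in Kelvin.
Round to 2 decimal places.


AF = exp((78/0.008314)*(1/311.15 - 1/342.15))
= 15.36

15.36


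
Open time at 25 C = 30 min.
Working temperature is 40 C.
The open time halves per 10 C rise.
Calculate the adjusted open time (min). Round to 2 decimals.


factor = 2^((40 - 25) / 10) = 2.8284
ot = 30 / 2.8284 = 10.61 min

10.61


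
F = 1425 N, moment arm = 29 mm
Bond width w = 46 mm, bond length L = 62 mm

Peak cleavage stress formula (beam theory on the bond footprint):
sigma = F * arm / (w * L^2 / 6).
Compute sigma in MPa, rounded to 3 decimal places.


sigma = (1425 * 29) / (46 * 3844 / 6)
= 41325 * 6 / 176824
= 247950 / 176824
= 1.402 MPa

1.402


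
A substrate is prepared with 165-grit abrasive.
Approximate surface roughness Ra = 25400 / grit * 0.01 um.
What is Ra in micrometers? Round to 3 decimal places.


Ra = 25400 / 165 * 0.01 = 1.539 um

1.539


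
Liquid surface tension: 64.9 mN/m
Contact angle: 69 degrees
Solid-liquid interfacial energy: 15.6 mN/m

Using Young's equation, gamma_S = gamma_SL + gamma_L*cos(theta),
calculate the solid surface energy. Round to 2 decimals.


gamma_S = 15.6 + 64.9 * cos(69)
= 38.86 mN/m

38.86


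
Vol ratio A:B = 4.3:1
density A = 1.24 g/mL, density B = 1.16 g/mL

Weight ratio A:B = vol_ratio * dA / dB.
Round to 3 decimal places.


Weight ratio = 4.3 * 1.24 / 1.16
= 4.597

4.597


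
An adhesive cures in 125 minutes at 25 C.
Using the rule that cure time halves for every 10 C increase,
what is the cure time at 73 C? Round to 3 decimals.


Factor = 2^((73 - 25) / 10) = 27.8576
Cure time = 125 / 27.8576
= 4.487 minutes

4.487


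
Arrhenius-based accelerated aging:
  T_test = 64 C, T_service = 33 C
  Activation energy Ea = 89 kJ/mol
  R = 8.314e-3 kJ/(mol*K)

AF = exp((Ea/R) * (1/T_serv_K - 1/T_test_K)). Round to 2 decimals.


T_test_K = 337.15, T_serv_K = 306.15
AF = exp((89/8.314e-3) * (1/306.15 - 1/337.15))
= 24.90

24.90


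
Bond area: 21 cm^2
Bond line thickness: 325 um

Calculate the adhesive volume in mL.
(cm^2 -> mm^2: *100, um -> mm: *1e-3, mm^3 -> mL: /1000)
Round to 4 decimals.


V = 21*100 * 325*1e-3 / 1000
= 0.6825 mL

0.6825


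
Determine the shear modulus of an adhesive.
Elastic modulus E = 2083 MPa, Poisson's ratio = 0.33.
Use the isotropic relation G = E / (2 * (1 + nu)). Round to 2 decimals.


G = 2083 / (2*(1+0.33)) = 2083 / 2.66
= 783.08 MPa

783.08


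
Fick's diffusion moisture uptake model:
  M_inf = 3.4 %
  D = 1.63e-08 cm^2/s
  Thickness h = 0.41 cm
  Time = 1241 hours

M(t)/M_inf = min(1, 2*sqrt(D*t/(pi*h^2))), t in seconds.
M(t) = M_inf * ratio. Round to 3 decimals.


t_sec = 1241 * 3600 = 4467600
ratio = 2*sqrt(1.63e-08*4467600/(pi*0.41^2))
= min(1, 0.742681)
= 0.742681
M(t) = 3.4 * 0.742681 = 2.525 %

2.525


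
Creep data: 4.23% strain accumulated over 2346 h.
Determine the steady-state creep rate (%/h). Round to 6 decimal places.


Rate = 4.23 / 2346 = 0.001803 %/h

0.001803


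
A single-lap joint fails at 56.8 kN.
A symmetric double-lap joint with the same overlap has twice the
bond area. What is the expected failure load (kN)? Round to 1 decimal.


Double-lap load = 2 * 56.8 = 113.6 kN

113.6


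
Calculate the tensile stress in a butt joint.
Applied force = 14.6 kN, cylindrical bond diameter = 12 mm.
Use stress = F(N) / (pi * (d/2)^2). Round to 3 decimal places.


A = pi * 6.0^2 = 113.0973 mm^2
sigma = 14600.0 / 113.0973 = 129.092 MPa

129.092


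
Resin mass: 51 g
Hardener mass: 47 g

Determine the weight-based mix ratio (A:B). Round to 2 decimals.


Ratio = 51 / 47 = 1.09

1.09


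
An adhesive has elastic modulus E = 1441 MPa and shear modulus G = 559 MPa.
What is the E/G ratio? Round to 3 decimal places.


E/G = 1441 / 559 = 2.578

2.578


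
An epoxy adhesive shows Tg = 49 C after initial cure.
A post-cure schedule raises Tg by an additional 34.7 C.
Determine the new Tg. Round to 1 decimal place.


New Tg = 49 + 34.7
= 83.7 C

83.7


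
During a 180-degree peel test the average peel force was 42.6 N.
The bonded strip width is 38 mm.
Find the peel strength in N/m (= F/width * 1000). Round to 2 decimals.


Peel strength = F/width * 1000
= 42.6 / 38 * 1000
= 1121.05 N/m

1121.05


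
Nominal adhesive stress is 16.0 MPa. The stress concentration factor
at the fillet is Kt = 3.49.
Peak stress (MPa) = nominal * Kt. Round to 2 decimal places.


Peak = 16.0 * 3.49 = 55.84 MPa

55.84


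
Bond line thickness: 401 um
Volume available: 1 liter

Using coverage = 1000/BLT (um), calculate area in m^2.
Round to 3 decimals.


1 L = 1e6 mm^3, thickness = 401 um = 0.401 mm
Area = 1e6 / 0.401 mm^2 = (1e6 / 0.401) / 1e6 m^2 = 1000 / 401 m^2
= 2.494 m^2

2.494


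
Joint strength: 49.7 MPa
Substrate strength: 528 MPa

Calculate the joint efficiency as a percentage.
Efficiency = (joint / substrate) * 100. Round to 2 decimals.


Efficiency = (49.7 / 528) * 100 = 9.41%

9.41


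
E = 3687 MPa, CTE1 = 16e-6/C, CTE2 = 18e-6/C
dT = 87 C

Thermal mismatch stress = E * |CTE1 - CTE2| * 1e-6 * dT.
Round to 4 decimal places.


= 3687 * 2e-6 * 87
= 0.6415 MPa

0.6415


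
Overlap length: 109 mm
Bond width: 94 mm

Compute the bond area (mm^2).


Bond area = 109 * 94 = 10246 mm^2

10246


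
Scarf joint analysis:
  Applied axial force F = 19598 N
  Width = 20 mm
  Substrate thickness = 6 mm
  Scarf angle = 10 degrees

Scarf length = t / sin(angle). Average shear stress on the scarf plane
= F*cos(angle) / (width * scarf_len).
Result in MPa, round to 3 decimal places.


Scarf length = 6 / sin(10 deg) = 34.5526 mm
cos(10 deg) = 0.984808
Shear = 19598 * 0.984808 / (20 * 34.5526)
= 27.929 MPa

27.929


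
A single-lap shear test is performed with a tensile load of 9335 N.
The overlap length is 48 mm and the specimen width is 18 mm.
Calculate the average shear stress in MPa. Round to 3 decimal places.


Shear stress = F / (overlap * width)
= 9335 / (48 * 18)
= 9335 / 864
= 10.804 MPa

10.804


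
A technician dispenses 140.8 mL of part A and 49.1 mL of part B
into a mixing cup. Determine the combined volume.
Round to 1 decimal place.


Combined volume = 140.8 + 49.1
= 189.9 mL

189.9


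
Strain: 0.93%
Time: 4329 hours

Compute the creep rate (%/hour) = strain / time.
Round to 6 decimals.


Creep rate = 0.93 / 4329
= 0.000215 %/h

0.000215


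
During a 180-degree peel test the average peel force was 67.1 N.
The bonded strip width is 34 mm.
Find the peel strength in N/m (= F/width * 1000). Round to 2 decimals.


Peel strength = F/width * 1000
= 67.1 / 34 * 1000
= 1973.53 N/m

1973.53


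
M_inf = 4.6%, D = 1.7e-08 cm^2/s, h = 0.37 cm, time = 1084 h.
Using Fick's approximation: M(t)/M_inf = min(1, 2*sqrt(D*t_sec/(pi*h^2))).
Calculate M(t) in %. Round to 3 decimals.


t = 3902400 s
ratio = min(1, 2*sqrt(1.7e-08*3902400/(pi*0.1369)))
= 0.785495
M(t) = 4.6 * 0.785495 = 3.613%

3.613


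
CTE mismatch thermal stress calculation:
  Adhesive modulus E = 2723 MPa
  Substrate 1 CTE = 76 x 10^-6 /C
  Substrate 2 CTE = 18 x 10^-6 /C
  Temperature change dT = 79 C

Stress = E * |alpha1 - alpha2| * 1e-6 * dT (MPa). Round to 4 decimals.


delta_alpha = |76 - 18| = 58 x 10^-6/C
Stress = 2723 * 58e-6 * 79
= 12.4768 MPa

12.4768


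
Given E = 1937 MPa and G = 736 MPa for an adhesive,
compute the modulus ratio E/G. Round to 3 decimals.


E/G ratio = 1937 / 736 = 2.632

2.632


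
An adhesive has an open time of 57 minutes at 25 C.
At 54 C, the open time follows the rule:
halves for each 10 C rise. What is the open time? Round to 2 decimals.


Factor = 2^((54-25)/10) = 7.4643
Open time = 57 / 7.4643 = 7.64 min

7.64


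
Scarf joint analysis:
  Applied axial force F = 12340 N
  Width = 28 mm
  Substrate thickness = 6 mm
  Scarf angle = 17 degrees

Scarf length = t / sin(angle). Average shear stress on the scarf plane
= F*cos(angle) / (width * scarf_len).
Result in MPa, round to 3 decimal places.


Scarf length = 6 / sin(17 deg) = 20.5218 mm
cos(17 deg) = 0.956305
Shear = 12340 * 0.956305 / (28 * 20.5218)
= 20.537 MPa

20.537


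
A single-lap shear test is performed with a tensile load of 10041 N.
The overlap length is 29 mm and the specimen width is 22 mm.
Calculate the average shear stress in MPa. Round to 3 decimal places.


Shear stress = F / (overlap * width)
= 10041 / (29 * 22)
= 10041 / 638
= 15.738 MPa

15.738


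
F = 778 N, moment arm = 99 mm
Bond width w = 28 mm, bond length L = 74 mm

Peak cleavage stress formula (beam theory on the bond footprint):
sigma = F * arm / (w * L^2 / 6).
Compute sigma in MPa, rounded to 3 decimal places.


sigma = (778 * 99) / (28 * 5476 / 6)
= 77022 * 6 / 153328
= 462132 / 153328
= 3.014 MPa

3.014


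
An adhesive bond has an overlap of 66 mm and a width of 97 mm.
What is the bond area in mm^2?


Bond area = overlap * width
= 66 * 97
= 6402 mm^2

6402


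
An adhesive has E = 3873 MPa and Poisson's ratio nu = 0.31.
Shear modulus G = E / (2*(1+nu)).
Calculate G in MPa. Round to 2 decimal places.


G = 3873 / (2*(1+0.31))
= 3873 / 2.62
= 1478.24 MPa

1478.24


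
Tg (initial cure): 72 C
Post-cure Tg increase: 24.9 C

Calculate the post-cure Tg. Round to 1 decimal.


Post-cure Tg = 72 + 24.9 = 96.9 C

96.9


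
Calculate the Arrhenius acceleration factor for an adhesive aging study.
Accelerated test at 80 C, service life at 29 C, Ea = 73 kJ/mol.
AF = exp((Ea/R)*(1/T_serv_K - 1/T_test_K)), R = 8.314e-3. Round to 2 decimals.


T_test = 353.15 K, T_serv = 302.15 K
Ea/R = 73 / 0.008314 = 8780.37
AF = exp(8780.37 * (1/302.15 - 1/353.15))
= 66.46

66.46


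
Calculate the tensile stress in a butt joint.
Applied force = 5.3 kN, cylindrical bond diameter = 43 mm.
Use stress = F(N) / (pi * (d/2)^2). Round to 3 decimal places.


A = pi * 21.5^2 = 1452.2012 mm^2
sigma = 5300.0 / 1452.2012 = 3.650 MPa

3.650


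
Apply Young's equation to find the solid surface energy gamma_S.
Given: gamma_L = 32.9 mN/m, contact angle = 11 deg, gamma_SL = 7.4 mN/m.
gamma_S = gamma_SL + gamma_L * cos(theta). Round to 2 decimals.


theta_rad = 11 * pi/180 = 0.191986
gamma_S = 7.4 + 32.9 * cos(0.191986)
= 39.70 mN/m

39.70


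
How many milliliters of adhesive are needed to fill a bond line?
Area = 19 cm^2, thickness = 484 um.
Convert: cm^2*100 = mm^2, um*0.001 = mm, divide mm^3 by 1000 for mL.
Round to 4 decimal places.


= (19 * 100) * (484 * 0.001) / 1000
= 0.9196 mL

0.9196


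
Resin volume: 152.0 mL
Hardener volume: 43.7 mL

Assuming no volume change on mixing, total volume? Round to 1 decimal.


V_total = 152.0 + 43.7 = 195.7 mL

195.7


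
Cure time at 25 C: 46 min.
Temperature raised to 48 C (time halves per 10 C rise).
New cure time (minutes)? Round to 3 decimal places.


Acceleration factor = 2^(23/10) = 4.9246
New time = 46 / 4.9246 = 9.341 min

9.341


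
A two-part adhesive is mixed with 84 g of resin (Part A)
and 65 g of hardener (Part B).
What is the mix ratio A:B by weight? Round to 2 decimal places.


Mix ratio = mass_A / mass_B
= 84 / 65
= 1.29

1.29


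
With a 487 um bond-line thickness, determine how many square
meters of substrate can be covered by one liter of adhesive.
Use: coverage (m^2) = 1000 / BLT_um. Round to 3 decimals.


Coverage = 1000 / 487 = 2.053 m^2

2.053


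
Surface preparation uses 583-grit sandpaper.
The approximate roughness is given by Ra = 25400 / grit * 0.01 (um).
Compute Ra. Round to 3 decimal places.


Ra = 25400 / 583 * 0.01
= 254 / 583
= 0.436 um

0.436


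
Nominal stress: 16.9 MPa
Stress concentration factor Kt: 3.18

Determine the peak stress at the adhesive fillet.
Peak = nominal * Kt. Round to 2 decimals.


Peak stress = 16.9 * 3.18
= 53.74 MPa

53.74


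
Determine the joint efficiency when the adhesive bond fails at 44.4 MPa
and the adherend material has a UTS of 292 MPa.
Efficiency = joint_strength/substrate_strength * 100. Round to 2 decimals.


Joint efficiency = 44.4 / 292 * 100
= 15.21%

15.21


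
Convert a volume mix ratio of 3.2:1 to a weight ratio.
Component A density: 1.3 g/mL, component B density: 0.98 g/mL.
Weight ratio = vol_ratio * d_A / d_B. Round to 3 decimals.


= 3.2 * 1.3 / 0.98 = 4.245

4.245


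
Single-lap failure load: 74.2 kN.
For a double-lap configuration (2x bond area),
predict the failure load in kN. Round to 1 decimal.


Failure load = 74.2 * 2 = 148.4 kN

148.4


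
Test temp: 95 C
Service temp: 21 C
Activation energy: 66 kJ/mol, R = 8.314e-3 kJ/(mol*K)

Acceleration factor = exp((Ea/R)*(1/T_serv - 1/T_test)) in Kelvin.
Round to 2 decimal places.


AF = exp((66/0.008314)*(1/294.15 - 1/368.15))
= 226.93

226.93


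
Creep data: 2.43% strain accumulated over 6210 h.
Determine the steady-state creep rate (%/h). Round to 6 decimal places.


Rate = 2.43 / 6210 = 0.000391 %/h

0.000391


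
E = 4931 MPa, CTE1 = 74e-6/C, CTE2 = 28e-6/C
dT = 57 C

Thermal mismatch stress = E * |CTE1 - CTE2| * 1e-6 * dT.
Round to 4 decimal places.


= 4931 * 46e-6 * 57
= 12.9291 MPa

12.9291


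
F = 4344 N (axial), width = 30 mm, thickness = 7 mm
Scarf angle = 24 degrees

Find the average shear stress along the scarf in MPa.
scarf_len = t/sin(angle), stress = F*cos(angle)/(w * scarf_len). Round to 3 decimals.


scarf_len = 7/sin(24 deg) = 17.2102
cos(24 deg) = 0.913545
stress = 4344*0.913545/(30*17.2102) = 7.686 MPa

7.686


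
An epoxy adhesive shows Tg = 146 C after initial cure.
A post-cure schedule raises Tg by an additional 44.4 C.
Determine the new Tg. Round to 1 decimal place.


New Tg = 146 + 44.4
= 190.4 C

190.4


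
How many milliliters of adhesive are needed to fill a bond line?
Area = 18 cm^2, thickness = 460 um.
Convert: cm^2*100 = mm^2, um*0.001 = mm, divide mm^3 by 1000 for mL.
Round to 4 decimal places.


= (18 * 100) * (460 * 0.001) / 1000
= 0.8280 mL

0.8280


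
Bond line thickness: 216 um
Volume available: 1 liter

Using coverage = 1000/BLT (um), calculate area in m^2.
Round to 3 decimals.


1 L = 1e6 mm^3, thickness = 216 um = 0.216 mm
Area = 1e6 / 0.216 mm^2 = (1e6 / 0.216) / 1e6 m^2 = 1000 / 216 m^2
= 4.630 m^2

4.630


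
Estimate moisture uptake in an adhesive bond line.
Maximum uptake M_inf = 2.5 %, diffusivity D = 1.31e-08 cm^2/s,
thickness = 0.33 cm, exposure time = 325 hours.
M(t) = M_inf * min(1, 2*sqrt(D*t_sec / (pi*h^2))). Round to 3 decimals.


Convert time: 325 h = 1170000 s
ratio = min(1, 2*sqrt(1.31e-08*1170000/(pi*0.33^2)))
= 0.423321
M(t) = 2.5 * 0.423321 = 1.058%

1.058


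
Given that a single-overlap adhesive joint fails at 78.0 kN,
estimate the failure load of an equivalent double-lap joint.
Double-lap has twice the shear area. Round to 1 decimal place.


Double-lap factor = 2
Expected load = 78.0 * 2 = 156.0 kN

156.0


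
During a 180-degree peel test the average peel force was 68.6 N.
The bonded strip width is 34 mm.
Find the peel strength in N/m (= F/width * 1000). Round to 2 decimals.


Peel strength = F/width * 1000
= 68.6 / 34 * 1000
= 2017.65 N/m

2017.65


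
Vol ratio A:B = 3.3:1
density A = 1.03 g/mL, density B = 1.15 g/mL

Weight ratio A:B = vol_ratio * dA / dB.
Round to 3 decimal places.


Weight ratio = 3.3 * 1.03 / 1.15
= 2.956

2.956


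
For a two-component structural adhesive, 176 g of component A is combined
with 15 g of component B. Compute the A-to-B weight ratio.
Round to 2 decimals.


Weight ratio A:B = 176 / 15
= 11.73

11.73
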